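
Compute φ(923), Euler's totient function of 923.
840

Prime factorization: 923 = 13 × 71
Using the formula φ(n) = n × Π(1 - 1/p) for each prime factor p:
φ(923) = 923 × (1 - 1/13) × (1 - 1/71)
φ(923) = 840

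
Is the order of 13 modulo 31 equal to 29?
No, the actual order is 30, not 29.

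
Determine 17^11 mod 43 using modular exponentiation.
Using repeated squaring. 11 = 8 + 2 + 1 (binary 1011). Repeated squaring mod 43: 17^1 ≡ 17; 17^2 ≡ 17² = 289 ≡ 31; 17^4 ≡ 31² = 961 ≡ 15; 17^8 ≡ 15² = 225 ≡ 10. Multiply: 17^11 = 17^8 × 17^2 × 17^1 ≡ 10 × 31 × 17 (mod 43): 10 × 31 = 310 ≡ 9; 9 × 17 = 153 ≡ 24. So 17^11 ≡ 24 (mod 43).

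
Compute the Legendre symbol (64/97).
(64/97) = 64^{48} mod 97 = 1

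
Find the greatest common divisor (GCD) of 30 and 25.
5

Using the Euclidean algorithm:
30 = 1 × 25 + 5
25 = 5 × 5 + 0

GCD(30, 25) = 5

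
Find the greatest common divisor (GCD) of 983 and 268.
1

Using the Euclidean algorithm:
983 = 3 × 268 + 179
268 = 1 × 179 + 89
179 = 2 × 89 + 1
89 = 89 × 1 + 0

GCD(983, 268) = 1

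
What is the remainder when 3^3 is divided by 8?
3 = 2 + 1 (binary 11). Repeated squaring mod 8: 3^1 ≡ 3; 3^2 ≡ 3² = 9 ≡ 1. Multiply: 3^3 = 3^2 × 3^1 ≡ 1 × 3 (mod 8): 1 × 3 = 3 ≡ 3. So 3^3 ≡ 3 (mod 8).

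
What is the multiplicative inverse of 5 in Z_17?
7

Using Extended Euclidean Algorithm:
gcd(5, 17) = 1
Bezout coefficients: 5 × 7 + 17 × -2 = 1
So 5 × 7 ≡ 1 (mod 17)
The inverse is 7 mod 17 = 7
Verification: 5 × 7 = 35 = 2 × 17 + 1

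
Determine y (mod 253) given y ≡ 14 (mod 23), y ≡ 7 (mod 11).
106

Using the Chinese Remainder Theorem:
M = product of moduli = 253
For equation 1: M_1 = 11, 11 ≡ 11 (mod 23), inverse of 11 mod 23 is 21 (check: 11 × 21 = 231 ≡ 1 (mod 23))
For equation 2: M_2 = 23, 23 ≡ 1 (mod 11), inverse of 23 mod 11 is 1 (check: 1 × 1 = 1 ≡ 1 (mod 11))
Combine: y ≡ Σ r_i×M_i×(M_i⁻¹ mod m_i) = 14×11×21 + 7×23×1 = 3234 + 161 = 3395
3395 mod 253 = 106
y ≡ 106 (mod 253)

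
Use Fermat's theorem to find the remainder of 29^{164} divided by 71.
38

By Fermat's Little Theorem, a^(p-1) ≡ 1 (mod p) for prime p and gcd(a, p) = 1
Here p = 71, so 29^70 ≡ 1 (mod 71)
We can reduce the exponent: 164 mod 70 = 24
So 29^164 ≡ 29^24 (mod 71)
Computing: 29^24 mod 71 = 38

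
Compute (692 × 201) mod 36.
24

(692 × 201) = 139092
139092 mod 36 = 24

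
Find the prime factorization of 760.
2^3 × 5 × 19

Divide by primes starting from smallest:
760 ÷ 2 = 380
380 ÷ 2 = 190
190 ÷ 2 = 95
95 ÷ 5 = 19
19 ÷ 19 = 1

760 = 2^3 × 5 × 19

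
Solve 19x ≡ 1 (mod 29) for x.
26

Using Extended Euclidean Algorithm:
gcd(19, 29) = 1
Bezout coefficients: 19 × -3 + 29 × 2 = 1
So 19 × -3 ≡ 1 (mod 29)
The inverse is -3 mod 29 = 26
Verification: 19 × 26 = 494 = 17 × 29 + 1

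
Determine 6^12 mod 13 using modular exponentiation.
Using Fermat: 6^{12} ≡ 1 (mod 13). 12 ≡ 0 (mod 12). So 6^{12} ≡ 6^{0} ≡ 1 (mod 13)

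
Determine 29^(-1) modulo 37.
29^(-1) ≡ 23 (mod 37). Verification: 29 × 23 = 667 ≡ 1 (mod 37)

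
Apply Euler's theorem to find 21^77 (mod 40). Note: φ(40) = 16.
By Euler: 21^{16} ≡ 1 (mod 40) since gcd(21, 40) = 1. 77 = 4×16 + 13. So 21^{77} ≡ 21^{13} ≡ 21 (mod 40)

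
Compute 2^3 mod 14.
3 = 2 + 1 (binary 11). Repeated squaring mod 14: 2^1 ≡ 2; 2^2 ≡ 2² = 4 ≡ 4. Multiply: 2^3 = 2^2 × 2^1 ≡ 4 × 2 (mod 14): 4 × 2 = 8 ≡ 8. So 2^3 ≡ 8 (mod 14).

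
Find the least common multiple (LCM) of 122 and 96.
5856

First find GCD(122, 96) using the Euclidean algorithm:
122 = 1 × 96 + 26
96 = 3 × 26 + 18
26 = 1 × 18 + 8
18 = 2 × 8 + 2
8 = 4 × 2 + 0
GCD(122, 96) = 2

LCM formula: LCM(a, b) = (a × b) / GCD(a, b)
LCM(122, 96) = (122 × 96) / 2
LCM(122, 96) = 11712 / 2
LCM(122, 96) = 5856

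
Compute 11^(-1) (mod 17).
11^(-1) ≡ 14 (mod 17). Verification: 11 × 14 = 154 ≡ 1 (mod 17)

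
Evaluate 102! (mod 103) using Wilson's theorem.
By Wilson's theorem, (102)! ≡ -1 ≡ 102 (mod 103)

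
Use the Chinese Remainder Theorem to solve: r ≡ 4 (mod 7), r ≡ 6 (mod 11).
M = 7 × 11 = 77. M₁ = 11, y₁ ≡ 2 (mod 7). M₂ = 7, y₂ ≡ 8 (mod 11). r = 4×11×2 + 6×7×8 ≡ 39 (mod 77)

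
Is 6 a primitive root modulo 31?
p - 1 = 30 has prime divisors 2, 3, 5. Check 6^(30/q) mod 31 for each: 6^(30/2) = 6^15 ≡ 30, 6^(30/3) = 6^10 ≡ 25, 6^(30/5) = 6^6 ≡ 1 (mod 31). Since 6^6 ≡ 1 (mod 31), the order of 6 divides 6 (in fact the order is 6) ≠ 30, so it is not a primitive root.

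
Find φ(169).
156

Prime factorization: 169 = 13^2
Using the formula φ(n) = n × Π(1 - 1/p) for each prime factor p:
φ(169) = 169 × (1 - 1/13)
φ(169) = 156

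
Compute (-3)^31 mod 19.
Using Fermat: (-3)^{18} ≡ 1 (mod 19). 31 ≡ 13 (mod 18). So (-3)^{31} ≡ (-3)^{13} ≡ 5 (mod 19)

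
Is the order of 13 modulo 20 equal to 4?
Yes, ord_20(13) = 4.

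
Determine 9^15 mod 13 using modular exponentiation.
Using Fermat: 9^{12} ≡ 1 (mod 13). 15 ≡ 3 (mod 12). So 9^{15} ≡ 9^{3} ≡ 1 (mod 13)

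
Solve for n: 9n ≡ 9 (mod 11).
1

Since gcd(9, 11) = 1 divides 9, a solution exists.
Multiply both sides by the inverse of 9 mod 11:
  9^(-1) mod 11 = 5
  x ≡ 5 × 9 ≡ 45 ≡ 1 (mod 11)
Verification: 9 × 1 = 9 = 0 × 11 + 9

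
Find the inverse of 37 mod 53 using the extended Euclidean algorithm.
Extended GCD: 37(-10) + 53(7) = 1. So 37^(-1) ≡ 43 ≡ 43 (mod 53). Verify: 37 × 43 = 1591 ≡ 1 (mod 53)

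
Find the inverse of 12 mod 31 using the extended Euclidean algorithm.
Extended GCD: 12(13) + 31(-5) = 1. So 12^(-1) ≡ 13 ≡ 13 (mod 31). Verify: 12 × 13 = 156 ≡ 1 (mod 31)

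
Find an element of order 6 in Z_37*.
11 has order 6 mod 37 since 11^{6} ≡ 1 (mod 37) and no smaller power works.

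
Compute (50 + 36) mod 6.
2

(50 + 36) = 86
86 mod 6 = 2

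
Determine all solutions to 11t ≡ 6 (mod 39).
36

Since gcd(11, 39) = 1 divides 6, a solution exists.
Multiply both sides by the inverse of 11 mod 39:
  11^(-1) mod 39 = 32
  x ≡ 32 × 6 ≡ 192 ≡ 36 (mod 39)
Verification: 11 × 36 = 396 = 10 × 39 + 6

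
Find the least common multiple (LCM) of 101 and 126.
12726

First find GCD(101, 126) using the Euclidean algorithm:
101 = 0 × 126 + 101
126 = 1 × 101 + 25
101 = 4 × 25 + 1
25 = 25 × 1 + 0
GCD(101, 126) = 1

LCM formula: LCM(a, b) = (a × b) / GCD(a, b)
LCM(101, 126) = (101 × 126) / 1
LCM(101, 126) = 12726 / 1
LCM(101, 126) = 12726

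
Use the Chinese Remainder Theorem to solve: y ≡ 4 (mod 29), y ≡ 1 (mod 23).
323

Using the Chinese Remainder Theorem:
M = product of moduli = 667
For equation 1: M_1 = 23, 23 ≡ 23 (mod 29), inverse of 23 mod 29 is 24 (check: 23 × 24 = 552 ≡ 1 (mod 29))
For equation 2: M_2 = 29, 29 ≡ 6 (mod 23), inverse of 29 mod 23 is 4 (check: 6 × 4 = 24 ≡ 1 (mod 23))
Combine: y ≡ Σ r_i×M_i×(M_i⁻¹ mod m_i) = 4×23×24 + 1×29×4 = 2208 + 116 = 2324
2324 mod 667 = 323
y ≡ 323 (mod 667)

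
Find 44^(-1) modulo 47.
31

Using Extended Euclidean Algorithm:
gcd(44, 47) = 1
Bezout coefficients: 44 × -16 + 47 × 15 = 1
So 44 × -16 ≡ 1 (mod 47)
The inverse is -16 mod 47 = 31
Verification: 44 × 31 = 1364 = 29 × 47 + 1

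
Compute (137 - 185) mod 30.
12

(137 - 185) = -48
-48 mod 30 = 12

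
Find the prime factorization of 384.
2^7 × 3

Divide by primes starting from smallest:
384 ÷ 2 = 192
192 ÷ 2 = 96
96 ÷ 2 = 48
48 ÷ 2 = 24
24 ÷ 2 = 12
12 ÷ 2 = 6
6 ÷ 2 = 3
3 ÷ 3 = 1

384 = 2^7 × 3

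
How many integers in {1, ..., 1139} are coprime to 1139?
1056

Prime factorization: 1139 = 17 × 67
Using the formula φ(n) = n × Π(1 - 1/p) for each prime factor p:
φ(1139) = 1139 × (1 - 1/17) × (1 - 1/67)
φ(1139) = 1056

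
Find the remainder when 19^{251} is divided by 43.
By Fermat: 19^{42} ≡ 1 (mod 43). 251 = 5×42 + 41. So 19^{251} ≡ 19^{41} ≡ 34 (mod 43)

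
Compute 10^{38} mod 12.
4

Using successive squaring:
Binary expansion of 38: 100110
Powers of 10 mod 12 (each is the square of the previous):
  10^1 ≡ 10 (mod 12)
  10^2 ≡ 10² = 100 ≡ 4 (mod 12)
  10^4 ≡ 4² = 16 ≡ 4 (mod 12)
  10^8 ≡ 4² = 16 ≡ 4 (mod 12)
  10^16 ≡ 4² = 16 ≡ 4 (mod 12)
  10^32 ≡ 4² = 16 ≡ 4 (mod 12)
38 = 32 + 4 + 2, so 10^38 = 10^32 × 10^4 × 10^2 ≡ 4 × 4 × 4 (mod 12)
Multiplying step by step:
  4 × 4 = 16 ≡ 4 (mod 12)
  4 × 4 = 16 ≡ 4 (mod 12)
Result: 10^38 ≡ 4 (mod 12)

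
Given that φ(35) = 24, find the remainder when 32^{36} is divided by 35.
By Euler: 32^{24} ≡ 1 (mod 35) since gcd(32, 35) = 1. 36 = 1×24 + 12. So 32^{36} ≡ 32^{12} ≡ 1 (mod 35)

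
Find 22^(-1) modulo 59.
51

Using Extended Euclidean Algorithm:
gcd(22, 59) = 1
Bezout coefficients: 22 × -8 + 59 × 3 = 1
So 22 × -8 ≡ 1 (mod 59)
The inverse is -8 mod 59 = 51
Verification: 22 × 51 = 1122 = 19 × 59 + 1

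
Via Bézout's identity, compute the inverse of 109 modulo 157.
Extended GCD: 109(-36) + 157(25) = 1. So 109^(-1) ≡ 121 ≡ 121 (mod 157). Verify: 109 × 121 = 13189 ≡ 1 (mod 157)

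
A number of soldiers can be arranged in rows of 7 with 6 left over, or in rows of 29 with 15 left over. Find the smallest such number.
M = 7 × 29 = 203. M₁ = 29, y₁ ≡ 1 (mod 7). M₂ = 7, y₂ ≡ 25 (mod 29). n = 6×29×1 + 15×7×25 ≡ 160 (mod 203). The smallest positive such number is 160.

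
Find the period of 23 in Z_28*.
Powers of 23 mod 28: 23^1≡23, 23^2≡25, 23^3≡15, 23^4≡9, 23^5≡11, 23^6≡1. Order = 6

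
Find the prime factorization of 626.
2 × 313

Divide by primes starting from smallest:
626 ÷ 2 = 313
313 ÷ 313 = 1

626 = 2 × 313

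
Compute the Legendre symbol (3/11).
(3/11) = 3^{5} mod 11 = 1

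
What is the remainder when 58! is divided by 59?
By Wilson's theorem, (58)! ≡ -1 ≡ 58 (mod 59)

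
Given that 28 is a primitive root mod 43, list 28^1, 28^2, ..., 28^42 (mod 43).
g^1, g^2, ..., g^{42} mod 43: {28, 10, 22, 14, 5, 11, 7, 24, 27, 25, 12, 35, 34, 6, 39, 17, 3, 41, 30, 23, 42, 15, 33, 21, 29, 38, 32, 36, 19, 16, 18, 31, 8, 9, 37, 4, 26, 40, 2, 13, 20, 1}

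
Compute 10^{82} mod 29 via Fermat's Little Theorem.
9

By Fermat's Little Theorem, a^(p-1) ≡ 1 (mod p) for prime p and gcd(a, p) = 1
Here p = 29, so 10^28 ≡ 1 (mod 29)
We can reduce the exponent: 82 mod 28 = 26
So 10^82 ≡ 10^26 (mod 29)
Computing: 10^26 mod 29 = 9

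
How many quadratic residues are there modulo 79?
For prime 79, there are (p-1)/2 = (79-1)/2 = 39 quadratic residues (excluding 0).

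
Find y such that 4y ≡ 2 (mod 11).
6

Since gcd(4, 11) = 1 divides 2, a solution exists.
Multiply both sides by the inverse of 4 mod 11:
  4^(-1) mod 11 = 3
  x ≡ 3 × 2 ≡ 6 ≡ 6 (mod 11)
Verification: 4 × 6 = 24 = 2 × 11 + 2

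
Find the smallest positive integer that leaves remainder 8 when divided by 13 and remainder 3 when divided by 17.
M = 13 × 17 = 221. M₁ = 17, y₁ ≡ 10 (mod 13). M₂ = 13, y₂ ≡ 4 (mod 17). t = 8×17×10 + 3×13×4 ≡ 190 (mod 221). The smallest positive such number is 190.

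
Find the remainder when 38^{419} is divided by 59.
By Fermat: 38^{58} ≡ 1 (mod 59). 419 = 7×58 + 13. So 38^{419} ≡ 38^{13} ≡ 18 (mod 59)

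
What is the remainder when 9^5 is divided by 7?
9 ≡ 2 (mod 7). 5 = 4 + 1 (binary 101). Repeated squaring mod 7: 2^1 ≡ 2; 2^2 ≡ 2² = 4 ≡ 4; 2^4 ≡ 4² = 16 ≡ 2. Multiply: 9^5 ≡ 2^4 × 2^1 ≡ 2 × 2 (mod 7): 2 × 2 = 4 ≡ 4. So 9^5 ≡ 4 (mod 7).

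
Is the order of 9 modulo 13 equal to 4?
No, the actual order is 3, not 4.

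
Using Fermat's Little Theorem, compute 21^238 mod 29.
By Fermat: 21^{28} ≡ 1 (mod 29). 238 = 8×28 + 14. So 21^{238} ≡ 21^{14} ≡ 28 (mod 29)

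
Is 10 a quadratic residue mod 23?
By Euler's criterion: 10^{11} ≡ 22 (mod 23). Since this equals -1 (≡ 22), 10 is not a QR.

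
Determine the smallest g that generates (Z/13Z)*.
2

A primitive root g modulo p has order p-1 = 12
Prime divisors of 12: [2, 3]
g is a primitive root iff g^(12/q) ≢ 1 (mod 13) for each prime divisor q
Testing small values:
  g = 2: 2^6 ≡ 12, 2^4 ≡ 3 (mod 13) → none is 1, primitive root!
The smallest primitive root is 2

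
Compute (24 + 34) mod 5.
3

(24 + 34) = 58
58 mod 5 = 3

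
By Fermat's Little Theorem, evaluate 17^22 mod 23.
By Fermat's Little Theorem, 17^{22} ≡ 1 (mod 23) since 23 is prime and gcd(17, 23) = 1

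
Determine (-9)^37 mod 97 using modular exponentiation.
Using repeated squaring. (-9) ≡ 88 (mod 97). 37 = 32 + 4 + 1 (binary 100101). Repeated squaring mod 97: 88^1 ≡ 88; 88^2 ≡ 88² = 7744 ≡ 81; 88^4 ≡ 81² = 6561 ≡ 62; 88^8 ≡ 62² = 3844 ≡ 61; 88^16 ≡ 61² = 3721 ≡ 35; 88^32 ≡ 35² = 1225 ≡ 61. Multiply: (-9)^37 ≡ 88^32 × 88^4 × 88^1 ≡ 61 × 62 × 88 (mod 97): 61 × 62 = 3782 ≡ 96; 96 × 88 = 8448 ≡ 9. So (-9)^37 ≡ 9 (mod 97).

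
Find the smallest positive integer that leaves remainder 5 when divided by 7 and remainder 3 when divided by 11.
M = 7 × 11 = 77. M₁ = 11, y₁ ≡ 2 (mod 7). M₂ = 7, y₂ ≡ 8 (mod 11). n = 5×11×2 + 3×7×8 ≡ 47 (mod 77). The smallest positive such number is 47.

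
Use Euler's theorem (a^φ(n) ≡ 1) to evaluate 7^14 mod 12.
By Euler: 7^{4} ≡ 1 (mod 12) since gcd(7, 12) = 1. 14 = 3×4 + 2. So 7^{14} ≡ 7^{2} ≡ 1 (mod 12)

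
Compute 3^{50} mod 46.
39

Using successive squaring:
Binary expansion of 50: 110010
Powers of 3 mod 46 (each is the square of the previous):
  3^1 ≡ 3 (mod 46)
  3^2 ≡ 3² = 9 ≡ 9 (mod 46)
  3^4 ≡ 9² = 81 ≡ 35 (mod 46)
  3^8 ≡ 35² = 1225 ≡ 29 (mod 46)
  3^16 ≡ 29² = 841 ≡ 13 (mod 46)
  3^32 ≡ 13² = 169 ≡ 31 (mod 46)
50 = 32 + 16 + 2, so 3^50 = 3^32 × 3^16 × 3^2 ≡ 31 × 13 × 9 (mod 46)
Multiplying step by step:
  31 × 13 = 403 ≡ 35 (mod 46)
  35 × 9 = 315 ≡ 39 (mod 46)
Result: 3^50 ≡ 39 (mod 46)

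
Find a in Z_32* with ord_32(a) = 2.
15 has order 2 mod 32 since 15^{2} ≡ 1 (mod 32) and no smaller power works.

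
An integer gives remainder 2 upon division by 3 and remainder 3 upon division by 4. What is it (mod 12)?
M = 3 × 4 = 12. M₁ = 4, y₁ ≡ 1 (mod 3). M₂ = 3, y₂ ≡ 3 (mod 4). m = 2×4×1 + 3×3×3 ≡ 11 (mod 12). The smallest positive such number is 11.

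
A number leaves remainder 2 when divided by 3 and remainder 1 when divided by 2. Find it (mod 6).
M = 3 × 2 = 6. M₁ = 2, y₁ ≡ 2 (mod 3). M₂ = 3, y₂ ≡ 1 (mod 2). z = 2×2×2 + 1×3×1 ≡ 5 (mod 6)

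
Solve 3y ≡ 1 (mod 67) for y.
45

Using Extended Euclidean Algorithm:
gcd(3, 67) = 1
Bezout coefficients: 3 × -22 + 67 × 1 = 1
So 3 × -22 ≡ 1 (mod 67)
The inverse is -22 mod 67 = 45
Verification: 3 × 45 = 135 = 2 × 67 + 1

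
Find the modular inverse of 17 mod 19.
17^(-1) ≡ 9 (mod 19). Verification: 17 × 9 = 153 ≡ 1 (mod 19)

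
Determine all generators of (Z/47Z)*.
Primitive roots mod 47: {5, 10, 11, 13, 15, 19, 20, 22, 23, 26, 29, 30, 31, 33, 35, 38, 39, 40, 41, 43, 44, 45}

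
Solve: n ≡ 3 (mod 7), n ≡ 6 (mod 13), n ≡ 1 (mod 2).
M = 7 × 13 × 2 = 182. M₁ = 26, y₁ ≡ 3 (mod 7). M₂ = 14, y₂ ≡ 1 (mod 13). M₃ = 91, y₃ ≡ 1 (mod 2). n = 3×26×3 + 6×14×1 + 1×91×1 ≡ 45 (mod 182)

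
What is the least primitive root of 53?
2

A primitive root g modulo p has order p-1 = 52
Prime divisors of 52: [2, 13]
g is a primitive root iff g^(52/q) ≢ 1 (mod 53) for each prime divisor q
Testing small values:
  g = 2: 2^26 ≡ 52, 2^4 ≡ 16 (mod 53) → none is 1, primitive root!
The smallest primitive root is 2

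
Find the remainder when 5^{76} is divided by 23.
By Fermat: 5^{22} ≡ 1 (mod 23). 76 = 3×22 + 10. So 5^{76} ≡ 5^{10} ≡ 9 (mod 23)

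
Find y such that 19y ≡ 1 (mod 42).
31

Since gcd(19, 42) = 1 divides 1, a solution exists.
Multiply both sides by the inverse of 19 mod 42:
  19^(-1) mod 42 = 31
  x ≡ 31 × 1 ≡ 31 ≡ 31 (mod 42)
Verification: 19 × 31 = 589 = 14 × 42 + 1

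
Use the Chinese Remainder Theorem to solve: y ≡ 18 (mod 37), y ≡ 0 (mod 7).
203

Using the Chinese Remainder Theorem:
M = product of moduli = 259
For equation 1: M_1 = 7, 7 ≡ 7 (mod 37), inverse of 7 mod 37 is 16 (check: 7 × 16 = 112 ≡ 1 (mod 37))
For equation 2: M_2 = 37, 37 ≡ 2 (mod 7), inverse of 37 mod 7 is 4 (check: 2 × 4 = 8 ≡ 1 (mod 7))
Combine: y ≡ Σ r_i×M_i×(M_i⁻¹ mod m_i) = 18×7×16 + 0×37×4 = 2016 + 0 = 2016
2016 mod 259 = 203
y ≡ 203 (mod 259)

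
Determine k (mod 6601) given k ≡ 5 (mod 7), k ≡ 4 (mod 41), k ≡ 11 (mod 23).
5416

Using the Chinese Remainder Theorem:
M = product of moduli = 6601
For equation 1: M_1 = 943, 943 ≡ 5 (mod 7), inverse of 943 mod 7 is 3 (check: 5 × 3 = 15 ≡ 1 (mod 7))
For equation 2: M_2 = 161, 161 ≡ 38 (mod 41), inverse of 161 mod 41 is 27 (check: 38 × 27 = 1026 ≡ 1 (mod 41))
For equation 3: M_3 = 287, 287 ≡ 11 (mod 23), inverse of 287 mod 23 is 21 (check: 11 × 21 = 231 ≡ 1 (mod 23))
Combine: k ≡ Σ r_i×M_i×(M_i⁻¹ mod m_i) = 5×943×3 + 4×161×27 + 11×287×21 = 14145 + 17388 + 66297 = 97830
97830 mod 6601 = 5416
k ≡ 5416 (mod 6601)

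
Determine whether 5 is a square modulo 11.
By Euler's criterion: 5^{5} ≡ 1 (mod 11). Since this equals 1, 5 is a QR.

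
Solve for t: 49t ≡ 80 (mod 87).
62

Since gcd(49, 87) = 1 divides 80, a solution exists.
Multiply both sides by the inverse of 49 mod 87:
  49^(-1) mod 87 = 16
  x ≡ 16 × 80 ≡ 1280 ≡ 62 (mod 87)
Verification: 49 × 62 = 3038 = 34 × 87 + 80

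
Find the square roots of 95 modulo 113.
The square roots of 95 mod 113 are 35 and 78. Verify: 35² = 1225 ≡ 95 (mod 113)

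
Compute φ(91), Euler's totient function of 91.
72

Prime factorization: 91 = 7 × 13
Using the formula φ(n) = n × Π(1 - 1/p) for each prime factor p:
φ(91) = 91 × (1 - 1/7) × (1 - 1/13)
φ(91) = 72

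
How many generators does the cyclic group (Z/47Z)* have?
22

The number of primitive roots modulo p is φ(p-1) = φ(46)
φ(46) = 22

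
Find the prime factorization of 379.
379

Divide by primes starting from smallest:
379 ÷ 379 = 1

379 = 379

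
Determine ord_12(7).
Powers of 7 mod 12: 7^1≡7, 7^2≡1. Order = 2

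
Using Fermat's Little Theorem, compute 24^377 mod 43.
By Fermat: 24^{42} ≡ 1 (mod 43). 377 = 8×42 + 41. So 24^{377} ≡ 24^{41} ≡ 9 (mod 43)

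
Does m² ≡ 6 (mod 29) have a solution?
By Euler's criterion: 6^{14} ≡ 1 (mod 29). Since this equals 1, 6 is a QR.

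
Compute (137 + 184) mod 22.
13

(137 + 184) = 321
321 mod 22 = 13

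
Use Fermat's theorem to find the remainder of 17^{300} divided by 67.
22

By Fermat's Little Theorem, a^(p-1) ≡ 1 (mod p) for prime p and gcd(a, p) = 1
Here p = 67, so 17^66 ≡ 1 (mod 67)
We can reduce the exponent: 300 mod 66 = 36
So 17^300 ≡ 17^36 (mod 67)
Computing: 17^36 mod 67 = 22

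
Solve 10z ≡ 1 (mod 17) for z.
10^(-1) ≡ 12 (mod 17). Verification: 10 × 12 = 120 ≡ 1 (mod 17)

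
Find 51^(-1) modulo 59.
22

Using Extended Euclidean Algorithm:
gcd(51, 59) = 1
Bezout coefficients: 51 × 22 + 59 × -19 = 1
So 51 × 22 ≡ 1 (mod 59)
The inverse is 22 mod 59 = 22
Verification: 51 × 22 = 1122 = 19 × 59 + 1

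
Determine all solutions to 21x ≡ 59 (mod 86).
11

Since gcd(21, 86) = 1 divides 59, a solution exists.
Multiply both sides by the inverse of 21 mod 86:
  21^(-1) mod 86 = 41
  x ≡ 41 × 59 ≡ 2419 ≡ 11 (mod 86)
Verification: 21 × 11 = 231 = 2 × 86 + 59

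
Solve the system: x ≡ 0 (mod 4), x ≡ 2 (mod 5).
M = 4 × 5 = 20. M₁ = 5, y₁ ≡ 1 (mod 4). M₂ = 4, y₂ ≡ 4 (mod 5). x = 0×5×1 + 2×4×4 ≡ 12 (mod 20)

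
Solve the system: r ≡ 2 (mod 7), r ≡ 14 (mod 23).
M = 7 × 23 = 161. M₁ = 23, y₁ ≡ 4 (mod 7). M₂ = 7, y₂ ≡ 10 (mod 23). r = 2×23×4 + 14×7×10 ≡ 37 (mod 161)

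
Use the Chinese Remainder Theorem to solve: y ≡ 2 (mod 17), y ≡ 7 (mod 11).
172

Using the Chinese Remainder Theorem:
M = product of moduli = 187
For equation 1: M_1 = 11, 11 ≡ 11 (mod 17), inverse of 11 mod 17 is 14 (check: 11 × 14 = 154 ≡ 1 (mod 17))
For equation 2: M_2 = 17, 17 ≡ 6 (mod 11), inverse of 17 mod 11 is 2 (check: 6 × 2 = 12 ≡ 1 (mod 11))
Combine: y ≡ Σ r_i×M_i×(M_i⁻¹ mod m_i) = 2×11×14 + 7×17×2 = 308 + 238 = 546
546 mod 187 = 172
y ≡ 172 (mod 187)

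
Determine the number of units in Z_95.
72

Prime factorization: 95 = 5 × 19
Using the formula φ(n) = n × Π(1 - 1/p) for each prime factor p:
φ(95) = 95 × (1 - 1/5) × (1 - 1/19)
φ(95) = 72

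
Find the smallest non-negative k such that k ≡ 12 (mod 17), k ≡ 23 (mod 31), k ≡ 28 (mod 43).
5231

Using the Chinese Remainder Theorem:
M = product of moduli = 22661
For equation 1: M_1 = 1333, 1333 ≡ 7 (mod 17), inverse of 1333 mod 17 is 5 (check: 7 × 5 = 35 ≡ 1 (mod 17))
For equation 2: M_2 = 731, 731 ≡ 18 (mod 31), inverse of 731 mod 31 is 19 (check: 18 × 19 = 342 ≡ 1 (mod 31))
For equation 3: M_3 = 527, 527 ≡ 11 (mod 43), inverse of 527 mod 43 is 4 (check: 11 × 4 = 44 ≡ 1 (mod 43))
Combine: k ≡ Σ r_i×M_i×(M_i⁻¹ mod m_i) = 12×1333×5 + 23×731×19 + 28×527×4 = 79980 + 319447 + 59024 = 458451
458451 mod 22661 = 5231
k ≡ 5231 (mod 22661)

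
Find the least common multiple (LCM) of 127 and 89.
11303

First find GCD(127, 89) using the Euclidean algorithm:
127 = 1 × 89 + 38
89 = 2 × 38 + 13
38 = 2 × 13 + 12
13 = 1 × 12 + 1
12 = 12 × 1 + 0
GCD(127, 89) = 1

LCM formula: LCM(a, b) = (a × b) / GCD(a, b)
LCM(127, 89) = (127 × 89) / 1
LCM(127, 89) = 11303 / 1
LCM(127, 89) = 11303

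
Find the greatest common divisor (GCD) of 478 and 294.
2

Using the Euclidean algorithm:
478 = 1 × 294 + 184
294 = 1 × 184 + 110
184 = 1 × 110 + 74
110 = 1 × 74 + 36
74 = 2 × 36 + 2
36 = 18 × 2 + 0

GCD(478, 294) = 2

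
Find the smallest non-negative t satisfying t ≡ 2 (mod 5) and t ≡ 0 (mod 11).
M = 5 × 11 = 55. M₁ = 11, y₁ ≡ 1 (mod 5). M₂ = 5, y₂ ≡ 9 (mod 11). t = 2×11×1 + 0×5×9 ≡ 22 (mod 55)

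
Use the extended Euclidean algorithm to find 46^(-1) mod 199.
Extended GCD: 46(13) + 199(-3) = 1. So 46^(-1) ≡ 13 ≡ 13 (mod 199). Verify: 46 × 13 = 598 ≡ 1 (mod 199)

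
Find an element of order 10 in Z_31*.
15 has order 10 mod 31 since 15^{10} ≡ 1 (mod 31) and no smaller power works.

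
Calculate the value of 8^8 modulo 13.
8 = 8 (binary 1000). Repeated squaring mod 13: 8^1 ≡ 8; 8^2 ≡ 8² = 64 ≡ 12; 8^4 ≡ 12² = 144 ≡ 1; 8^8 ≡ 1² = 1 ≡ 1. So 8^8 ≡ 1 (mod 13).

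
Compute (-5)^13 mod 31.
Using repeated squaring. (-5) ≡ 26 (mod 31). 13 = 8 + 4 + 1 (binary 1101). Repeated squaring mod 31: 26^1 ≡ 26; 26^2 ≡ 26² = 676 ≡ 25; 26^4 ≡ 25² = 625 ≡ 5; 26^8 ≡ 5² = 25 ≡ 25. Multiply: (-5)^13 ≡ 26^8 × 26^4 × 26^1 ≡ 25 × 5 × 26 (mod 31): 25 × 5 = 125 ≡ 1; 1 × 26 = 26 ≡ 26. So (-5)^13 ≡ 26 (mod 31).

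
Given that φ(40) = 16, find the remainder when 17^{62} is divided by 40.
By Euler: 17^{16} ≡ 1 (mod 40) since gcd(17, 40) = 1. 62 = 3×16 + 14. So 17^{62} ≡ 17^{14} ≡ 9 (mod 40)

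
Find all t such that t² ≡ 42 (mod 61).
The square roots of 42 mod 61 are 15 and 46. Verify: 15² = 225 ≡ 42 (mod 61)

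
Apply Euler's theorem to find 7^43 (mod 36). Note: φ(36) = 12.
By Euler: 7^{12} ≡ 1 (mod 36) since gcd(7, 36) = 1. 43 = 3×12 + 7. So 7^{43} ≡ 7^{7} ≡ 7 (mod 36)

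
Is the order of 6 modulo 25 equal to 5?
Yes, ord_25(6) = 5.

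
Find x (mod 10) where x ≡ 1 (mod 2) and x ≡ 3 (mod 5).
M = 2 × 5 = 10. M₁ = 5, y₁ ≡ 1 (mod 2). M₂ = 2, y₂ ≡ 3 (mod 5). x = 1×5×1 + 3×2×3 ≡ 3 (mod 10)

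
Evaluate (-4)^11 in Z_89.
Using repeated squaring. (-4) ≡ 85 (mod 89). 11 = 8 + 2 + 1 (binary 1011). Repeated squaring mod 89: 85^1 ≡ 85; 85^2 ≡ 85² = 7225 ≡ 16; 85^4 ≡ 16² = 256 ≡ 78; 85^8 ≡ 78² = 6084 ≡ 32. Multiply: (-4)^11 ≡ 85^8 × 85^2 × 85^1 ≡ 32 × 16 × 85 (mod 89): 32 × 16 = 512 ≡ 67; 67 × 85 = 5695 ≡ 88. So (-4)^11 ≡ 88 (mod 89).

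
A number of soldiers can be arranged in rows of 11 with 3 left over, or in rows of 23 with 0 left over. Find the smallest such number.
M = 11 × 23 = 253. M₁ = 23, y₁ ≡ 1 (mod 11). M₂ = 11, y₂ ≡ 21 (mod 23). r = 3×23×1 + 0×11×21 ≡ 69 (mod 253). The smallest positive such number is 69.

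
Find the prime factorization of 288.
2^5 × 3^2

Divide by primes starting from smallest:
288 ÷ 2 = 144
144 ÷ 2 = 72
72 ÷ 2 = 36
36 ÷ 2 = 18
18 ÷ 2 = 9
9 ÷ 3 = 3
3 ÷ 3 = 1

288 = 2^5 × 3^2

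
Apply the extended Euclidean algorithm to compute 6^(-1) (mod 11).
Extended GCD: 6(2) + 11(-1) = 1. So 6^(-1) ≡ 2 ≡ 2 (mod 11). Verify: 6 × 2 = 12 ≡ 1 (mod 11)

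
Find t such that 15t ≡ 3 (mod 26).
21

Since gcd(15, 26) = 1 divides 3, a solution exists.
Multiply both sides by the inverse of 15 mod 26:
  15^(-1) mod 26 = 7
  x ≡ 7 × 3 ≡ 21 ≡ 21 (mod 26)
Verification: 15 × 21 = 315 = 12 × 26 + 3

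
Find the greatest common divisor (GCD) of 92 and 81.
1

Using the Euclidean algorithm:
92 = 1 × 81 + 11
81 = 7 × 11 + 4
11 = 2 × 4 + 3
4 = 1 × 3 + 1
3 = 3 × 1 + 0

GCD(92, 81) = 1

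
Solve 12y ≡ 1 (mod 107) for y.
12^(-1) ≡ 9 (mod 107). Verification: 12 × 9 = 108 ≡ 1 (mod 107)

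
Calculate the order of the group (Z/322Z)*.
132

Prime factorization: 322 = 2 × 7 × 23
Using the formula φ(n) = n × Π(1 - 1/p) for each prime factor p:
φ(322) = 322 × (1 - 1/2) × (1 - 1/7) × (1 - 1/23)
φ(322) = 132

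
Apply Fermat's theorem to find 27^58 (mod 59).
By Fermat's Little Theorem, 27^{58} ≡ 1 (mod 59) since 59 is prime and gcd(27, 59) = 1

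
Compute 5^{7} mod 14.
5

Using successive squaring:
Binary expansion of 7: 111
Powers of 5 mod 14 (each is the square of the previous):
  5^1 ≡ 5 (mod 14)
  5^2 ≡ 5² = 25 ≡ 11 (mod 14)
  5^4 ≡ 11² = 121 ≡ 9 (mod 14)
7 = 4 + 2 + 1, so 5^7 = 5^4 × 5^2 × 5^1 ≡ 9 × 11 × 5 (mod 14)
Multiplying step by step:
  9 × 11 = 99 ≡ 1 (mod 14)
  1 × 5 = 5 ≡ 5 (mod 14)
Result: 5^7 ≡ 5 (mod 14)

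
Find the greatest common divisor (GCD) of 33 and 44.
11

Using the Euclidean algorithm:
33 = 0 × 44 + 33
44 = 1 × 33 + 11
33 = 3 × 11 + 0

GCD(33, 44) = 11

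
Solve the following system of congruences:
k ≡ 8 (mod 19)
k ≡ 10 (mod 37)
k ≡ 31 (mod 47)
2193

Using the Chinese Remainder Theorem:
M = product of moduli = 33041
For equation 1: M_1 = 1739, 1739 ≡ 10 (mod 19), inverse of 1739 mod 19 is 2 (check: 10 × 2 = 20 ≡ 1 (mod 19))
For equation 2: M_2 = 893, 893 ≡ 5 (mod 37), inverse of 893 mod 37 is 15 (check: 5 × 15 = 75 ≡ 1 (mod 37))
For equation 3: M_3 = 703, 703 ≡ 45 (mod 47), inverse of 703 mod 47 is 23 (check: 45 × 23 = 1035 ≡ 1 (mod 47))
Combine: k ≡ Σ r_i×M_i×(M_i⁻¹ mod m_i) = 8×1739×2 + 10×893×15 + 31×703×23 = 27824 + 133950 + 501239 = 663013
663013 mod 33041 = 2193
k ≡ 2193 (mod 33041)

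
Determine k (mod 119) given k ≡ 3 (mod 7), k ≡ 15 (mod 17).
66

Using the Chinese Remainder Theorem:
M = product of moduli = 119
For equation 1: M_1 = 17, 17 ≡ 3 (mod 7), inverse of 17 mod 7 is 5 (check: 3 × 5 = 15 ≡ 1 (mod 7))
For equation 2: M_2 = 7, 7 ≡ 7 (mod 17), inverse of 7 mod 17 is 5 (check: 7 × 5 = 35 ≡ 1 (mod 17))
Combine: k ≡ Σ r_i×M_i×(M_i⁻¹ mod m_i) = 3×17×5 + 15×7×5 = 255 + 525 = 780
780 mod 119 = 66
k ≡ 66 (mod 119)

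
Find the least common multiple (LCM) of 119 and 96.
11424

First find GCD(119, 96) using the Euclidean algorithm:
119 = 1 × 96 + 23
96 = 4 × 23 + 4
23 = 5 × 4 + 3
4 = 1 × 3 + 1
3 = 3 × 1 + 0
GCD(119, 96) = 1

LCM formula: LCM(a, b) = (a × b) / GCD(a, b)
LCM(119, 96) = (119 × 96) / 1
LCM(119, 96) = 11424 / 1
LCM(119, 96) = 11424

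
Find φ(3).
2

Prime factorization: 3 = 3
Using the formula φ(n) = n × Π(1 - 1/p) for each prime factor p:
φ(3) = 3 × (1 - 1/3)
φ(3) = 2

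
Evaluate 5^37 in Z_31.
Using Fermat: 5^{30} ≡ 1 (mod 31). 37 ≡ 7 (mod 30). So 5^{37} ≡ 5^{7} ≡ 5 (mod 31)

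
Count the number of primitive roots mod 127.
Number of primitive roots mod 127 = φ(126) = 36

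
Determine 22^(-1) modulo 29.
22^(-1) ≡ 4 (mod 29). Verification: 22 × 4 = 88 ≡ 1 (mod 29)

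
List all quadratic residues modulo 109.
QRs mod 109: {1, 3, 4, 5, 7, 9, 12, 15, 16, 20, 21, 22, 25, 26, 27, 28, 29, 31, 34, 35, 36, 38, 43, 45, 46, 48, 49, 60, 61, 63, 64, 66, 71, 73, 74, 75, 78, 80, 81, 82, 83, 84, 87, 88, 89, 93, 94, 97, 100, 102, 104, 105, 106, 108}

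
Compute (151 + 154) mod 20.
5

(151 + 154) = 305
305 mod 20 = 5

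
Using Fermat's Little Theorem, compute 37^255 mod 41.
By Fermat: 37^{40} ≡ 1 (mod 41). 255 = 6×40 + 15. So 37^{255} ≡ 37^{15} ≡ 1 (mod 41)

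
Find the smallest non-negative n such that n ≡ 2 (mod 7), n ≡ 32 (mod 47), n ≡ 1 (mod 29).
8962

Using the Chinese Remainder Theorem:
M = product of moduli = 9541
For equation 1: M_1 = 1363, 1363 ≡ 5 (mod 7), inverse of 1363 mod 7 is 3 (check: 5 × 3 = 15 ≡ 1 (mod 7))
For equation 2: M_2 = 203, 203 ≡ 15 (mod 47), inverse of 203 mod 47 is 22 (check: 15 × 22 = 330 ≡ 1 (mod 47))
For equation 3: M_3 = 329, 329 ≡ 10 (mod 29), inverse of 329 mod 29 is 3 (check: 10 × 3 = 30 ≡ 1 (mod 29))
Combine: n ≡ Σ r_i×M_i×(M_i⁻¹ mod m_i) = 2×1363×3 + 32×203×22 + 1×329×3 = 8178 + 142912 + 987 = 152077
152077 mod 9541 = 8962
n ≡ 8962 (mod 9541)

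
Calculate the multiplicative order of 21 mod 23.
Powers of 21 mod 23: 21^1≡21, 21^2≡4, 21^3≡15, 21^4≡16, 21^5≡14, 21^6≡18, 21^7≡10, 21^8≡3, 21^9≡17, 21^10≡12, 21^11≡22, 21^12≡2, 21^13≡19, 21^14≡8, 21^15≡7, 21^16≡9, 21^17≡5, 21^18≡13, 21^19≡20, 21^20≡6, 21^21≡11, 21^22≡1. Order = 22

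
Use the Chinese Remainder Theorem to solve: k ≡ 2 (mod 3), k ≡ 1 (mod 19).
M = 3 × 19 = 57. M₁ = 19, y₁ ≡ 1 (mod 3). M₂ = 3, y₂ ≡ 13 (mod 19). k = 2×19×1 + 1×3×13 ≡ 20 (mod 57)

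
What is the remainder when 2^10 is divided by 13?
10 = 8 + 2 (binary 1010). Repeated squaring mod 13: 2^1 ≡ 2; 2^2 ≡ 2² = 4 ≡ 4; 2^4 ≡ 4² = 16 ≡ 3; 2^8 ≡ 3² = 9 ≡ 9. Multiply: 2^10 = 2^8 × 2^2 ≡ 9 × 4 (mod 13): 9 × 4 = 36 ≡ 10. So 2^10 ≡ 10 (mod 13).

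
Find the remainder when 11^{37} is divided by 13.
By Fermat: 11^{12} ≡ 1 (mod 13). 37 = 3×12 + 1. So 11^{37} ≡ 11^{1} ≡ 11 (mod 13)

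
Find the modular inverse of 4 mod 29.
4^(-1) ≡ 22 (mod 29). Verification: 4 × 22 = 88 ≡ 1 (mod 29)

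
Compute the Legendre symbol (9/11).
(9/11) = 9^{5} mod 11 = 1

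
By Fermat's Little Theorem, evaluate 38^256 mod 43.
By Fermat: 38^{42} ≡ 1 (mod 43). 256 = 6×42 + 4. So 38^{256} ≡ 38^{4} ≡ 23 (mod 43)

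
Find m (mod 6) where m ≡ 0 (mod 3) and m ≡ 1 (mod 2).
M = 3 × 2 = 6. M₁ = 2, y₁ ≡ 2 (mod 3). M₂ = 3, y₂ ≡ 1 (mod 2). m = 0×2×2 + 1×3×1 ≡ 3 (mod 6)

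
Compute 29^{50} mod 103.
32

Using successive squaring:
Binary expansion of 50: 110010
Powers of 29 mod 103 (each is the square of the previous):
  29^1 ≡ 29 (mod 103)
  29^2 ≡ 29² = 841 ≡ 17 (mod 103)
  29^4 ≡ 17² = 289 ≡ 83 (mod 103)
  29^8 ≡ 83² = 6889 ≡ 91 (mod 103)
  29^16 ≡ 91² = 8281 ≡ 41 (mod 103)
  29^32 ≡ 41² = 1681 ≡ 33 (mod 103)
50 = 32 + 16 + 2, so 29^50 = 29^32 × 29^16 × 29^2 ≡ 33 × 41 × 17 (mod 103)
Multiplying step by step:
  33 × 41 = 1353 ≡ 14 (mod 103)
  14 × 17 = 238 ≡ 32 (mod 103)
Result: 29^50 ≡ 32 (mod 103)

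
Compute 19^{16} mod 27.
19

Using successive squaring:
Binary expansion of 16: 10000
Powers of 19 mod 27 (each is the square of the previous):
  19^1 ≡ 19 (mod 27)
  19^2 ≡ 19² = 361 ≡ 10 (mod 27)
  19^4 ≡ 10² = 100 ≡ 19 (mod 27)
  19^8 ≡ 19² = 361 ≡ 10 (mod 27)
  19^16 ≡ 10² = 100 ≡ 19 (mod 27)
16 is a power of 2, so 19^16 is the last square: ≡ 19 (mod 27)
Result: 19^16 ≡ 19 (mod 27)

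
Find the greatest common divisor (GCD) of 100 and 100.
100

Using the Euclidean algorithm:
100 = 1 × 100 + 0

GCD(100, 100) = 100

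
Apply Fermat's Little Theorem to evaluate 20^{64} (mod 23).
18

By Fermat's Little Theorem, a^(p-1) ≡ 1 (mod p) for prime p and gcd(a, p) = 1
Here p = 23, so 20^22 ≡ 1 (mod 23)
We can reduce the exponent: 64 mod 22 = 20
So 20^64 ≡ 20^20 (mod 23)
Computing: 20^20 mod 23 = 18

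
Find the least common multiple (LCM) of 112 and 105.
1680

First find GCD(112, 105) using the Euclidean algorithm:
112 = 1 × 105 + 7
105 = 15 × 7 + 0
GCD(112, 105) = 7

LCM formula: LCM(a, b) = (a × b) / GCD(a, b)
LCM(112, 105) = (112 × 105) / 7
LCM(112, 105) = 11760 / 7
LCM(112, 105) = 1680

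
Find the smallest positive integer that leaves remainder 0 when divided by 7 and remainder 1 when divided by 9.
M = 7 × 9 = 63. M₁ = 9, y₁ ≡ 4 (mod 7). M₂ = 7, y₂ ≡ 4 (mod 9). r = 0×9×4 + 1×7×4 ≡ 28 (mod 63). The smallest positive such number is 28.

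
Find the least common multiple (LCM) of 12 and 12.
12

First find GCD(12, 12) using the Euclidean algorithm:
12 = 1 × 12 + 0
GCD(12, 12) = 12

LCM formula: LCM(a, b) = (a × b) / GCD(a, b)
LCM(12, 12) = (12 × 12) / 12
LCM(12, 12) = 144 / 12
LCM(12, 12) = 12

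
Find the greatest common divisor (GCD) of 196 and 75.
1

Using the Euclidean algorithm:
196 = 2 × 75 + 46
75 = 1 × 46 + 29
46 = 1 × 29 + 17
29 = 1 × 17 + 12
17 = 1 × 12 + 5
12 = 2 × 5 + 2
5 = 2 × 2 + 1
2 = 2 × 1 + 0

GCD(196, 75) = 1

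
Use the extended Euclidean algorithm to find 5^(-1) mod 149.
Extended GCD: 5(30) + 149(-1) = 1. So 5^(-1) ≡ 30 ≡ 30 (mod 149). Verify: 5 × 30 = 150 ≡ 1 (mod 149)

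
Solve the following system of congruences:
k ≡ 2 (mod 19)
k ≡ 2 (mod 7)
2

Using the Chinese Remainder Theorem:
M = product of moduli = 133
For equation 1: M_1 = 7, 7 ≡ 7 (mod 19), inverse of 7 mod 19 is 11 (check: 7 × 11 = 77 ≡ 1 (mod 19))
For equation 2: M_2 = 19, 19 ≡ 5 (mod 7), inverse of 19 mod 7 is 3 (check: 5 × 3 = 15 ≡ 1 (mod 7))
Combine: k ≡ Σ r_i×M_i×(M_i⁻¹ mod m_i) = 2×7×11 + 2×19×3 = 154 + 114 = 268
268 mod 133 = 2
k ≡ 2 (mod 133)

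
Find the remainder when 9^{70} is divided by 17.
By Fermat: 9^{16} ≡ 1 (mod 17). 70 = 4×16 + 6. So 9^{70} ≡ 9^{6} ≡ 4 (mod 17)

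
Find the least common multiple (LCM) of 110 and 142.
7810

First find GCD(110, 142) using the Euclidean algorithm:
110 = 0 × 142 + 110
142 = 1 × 110 + 32
110 = 3 × 32 + 14
32 = 2 × 14 + 4
14 = 3 × 4 + 2
4 = 2 × 2 + 0
GCD(110, 142) = 2

LCM formula: LCM(a, b) = (a × b) / GCD(a, b)
LCM(110, 142) = (110 × 142) / 2
LCM(110, 142) = 15620 / 2
LCM(110, 142) = 7810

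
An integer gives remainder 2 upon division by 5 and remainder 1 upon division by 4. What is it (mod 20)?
M = 5 × 4 = 20. M₁ = 4, y₁ ≡ 4 (mod 5). M₂ = 5, y₂ ≡ 1 (mod 4). n = 2×4×4 + 1×5×1 ≡ 17 (mod 20). The smallest positive such number is 17.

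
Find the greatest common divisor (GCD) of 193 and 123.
1

Using the Euclidean algorithm:
193 = 1 × 123 + 70
123 = 1 × 70 + 53
70 = 1 × 53 + 17
53 = 3 × 17 + 2
17 = 8 × 2 + 1
2 = 2 × 1 + 0

GCD(193, 123) = 1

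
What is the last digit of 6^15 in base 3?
Using repeated squaring. 6 ≡ 0 (mod 3). 15 = 8 + 4 + 2 + 1 (binary 1111). Repeated squaring mod 3: 0^1 ≡ 0; 0^2 ≡ 0² = 0 ≡ 0; 0^4 ≡ 0² = 0 ≡ 0; 0^8 ≡ 0² = 0 ≡ 0. Multiply: 6^15 ≡ 0^8 × 0^4 × 0^2 × 0^1 ≡ 0 × 0 × 0 × 0 (mod 3): 0 × 0 = 0 ≡ 0; 0 × 0 = 0 ≡ 0; 0 × 0 = 0 ≡ 0. So 6^15 ≡ 0 (mod 3).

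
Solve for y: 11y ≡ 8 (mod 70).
58

Since gcd(11, 70) = 1 divides 8, a solution exists.
Multiply both sides by the inverse of 11 mod 70:
  11^(-1) mod 70 = 51
  x ≡ 51 × 8 ≡ 408 ≡ 58 (mod 70)
Verification: 11 × 58 = 638 = 9 × 70 + 8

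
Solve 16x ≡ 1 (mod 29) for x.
20

Using Extended Euclidean Algorithm:
gcd(16, 29) = 1
Bezout coefficients: 16 × -9 + 29 × 5 = 1
So 16 × -9 ≡ 1 (mod 29)
The inverse is -9 mod 29 = 20
Verification: 16 × 20 = 320 = 11 × 29 + 1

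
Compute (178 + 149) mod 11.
8

(178 + 149) = 327
327 mod 11 = 8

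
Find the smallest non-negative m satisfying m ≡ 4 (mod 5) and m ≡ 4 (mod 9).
M = 5 × 9 = 45. M₁ = 9, y₁ ≡ 4 (mod 5). M₂ = 5, y₂ ≡ 2 (mod 9). m = 4×9×4 + 4×5×2 ≡ 4 (mod 45)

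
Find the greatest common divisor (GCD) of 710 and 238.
2

Using the Euclidean algorithm:
710 = 2 × 238 + 234
238 = 1 × 234 + 4
234 = 58 × 4 + 2
4 = 2 × 2 + 0

GCD(710, 238) = 2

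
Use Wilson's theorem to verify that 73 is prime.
(72)! mod 73 = 72. Since this equals -1 (mod 73), Wilson confirms 73 is prime.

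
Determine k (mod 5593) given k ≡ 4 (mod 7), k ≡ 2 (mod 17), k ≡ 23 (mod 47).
3266

Using the Chinese Remainder Theorem:
M = product of moduli = 5593
For equation 1: M_1 = 799, 799 ≡ 1 (mod 7), inverse of 799 mod 7 is 1 (check: 1 × 1 = 1 ≡ 1 (mod 7))
For equation 2: M_2 = 329, 329 ≡ 6 (mod 17), inverse of 329 mod 17 is 3 (check: 6 × 3 = 18 ≡ 1 (mod 17))
For equation 3: M_3 = 119, 119 ≡ 25 (mod 47), inverse of 119 mod 47 is 32 (check: 25 × 32 = 800 ≡ 1 (mod 47))
Combine: k ≡ Σ r_i×M_i×(M_i⁻¹ mod m_i) = 4×799×1 + 2×329×3 + 23×119×32 = 3196 + 1974 + 87584 = 92754
92754 mod 5593 = 3266
k ≡ 3266 (mod 5593)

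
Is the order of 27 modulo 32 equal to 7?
No, the actual order is 8, not 7.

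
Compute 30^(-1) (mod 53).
23

Using Extended Euclidean Algorithm:
gcd(30, 53) = 1
Bezout coefficients: 30 × 23 + 53 × -13 = 1
So 30 × 23 ≡ 1 (mod 53)
The inverse is 23 mod 53 = 23
Verification: 30 × 23 = 690 = 13 × 53 + 1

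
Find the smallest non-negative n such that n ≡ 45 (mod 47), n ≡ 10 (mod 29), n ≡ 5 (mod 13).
7753

Using the Chinese Remainder Theorem:
M = product of moduli = 17719
For equation 1: M_1 = 377, 377 ≡ 1 (mod 47), inverse of 377 mod 47 is 1 (check: 1 × 1 = 1 ≡ 1 (mod 47))
For equation 2: M_2 = 611, 611 ≡ 2 (mod 29), inverse of 611 mod 29 is 15 (check: 2 × 15 = 30 ≡ 1 (mod 29))
For equation 3: M_3 = 1363, 1363 ≡ 11 (mod 13), inverse of 1363 mod 13 is 6 (check: 11 × 6 = 66 ≡ 1 (mod 13))
Combine: n ≡ Σ r_i×M_i×(M_i⁻¹ mod m_i) = 45×377×1 + 10×611×15 + 5×1363×6 = 16965 + 91650 + 40890 = 149505
149505 mod 17719 = 7753
n ≡ 7753 (mod 17719)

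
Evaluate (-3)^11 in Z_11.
Using Fermat: (-3)^{10} ≡ 1 (mod 11). 11 ≡ 1 (mod 10). So (-3)^{11} ≡ (-3)^{1} ≡ 8 (mod 11)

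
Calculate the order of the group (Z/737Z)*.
660

Prime factorization: 737 = 11 × 67
Using the formula φ(n) = n × Π(1 - 1/p) for each prime factor p:
φ(737) = 737 × (1 - 1/11) × (1 - 1/67)
φ(737) = 660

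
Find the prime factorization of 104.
2^3 × 13

Divide by primes starting from smallest:
104 ÷ 2 = 52
52 ÷ 2 = 26
26 ÷ 2 = 13
13 ÷ 13 = 1

104 = 2^3 × 13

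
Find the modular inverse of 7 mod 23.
7^(-1) ≡ 10 (mod 23). Verification: 7 × 10 = 70 ≡ 1 (mod 23)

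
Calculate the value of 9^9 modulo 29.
9 = 8 + 1 (binary 1001). Repeated squaring mod 29: 9^1 ≡ 9; 9^2 ≡ 9² = 81 ≡ 23; 9^4 ≡ 23² = 529 ≡ 7; 9^8 ≡ 7² = 49 ≡ 20. Multiply: 9^9 = 9^8 × 9^1 ≡ 20 × 9 (mod 29): 20 × 9 = 180 ≡ 6. So 9^9 ≡ 6 (mod 29).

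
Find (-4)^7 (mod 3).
(-4) ≡ 2 (mod 3). 7 = 4 + 2 + 1 (binary 111). Repeated squaring mod 3: 2^1 ≡ 2; 2^2 ≡ 2² = 4 ≡ 1; 2^4 ≡ 1² = 1 ≡ 1. Multiply: (-4)^7 ≡ 2^4 × 2^2 × 2^1 ≡ 1 × 1 × 2 (mod 3): 1 × 1 = 1 ≡ 1; 1 × 2 = 2 ≡ 2. So (-4)^7 ≡ 2 (mod 3).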